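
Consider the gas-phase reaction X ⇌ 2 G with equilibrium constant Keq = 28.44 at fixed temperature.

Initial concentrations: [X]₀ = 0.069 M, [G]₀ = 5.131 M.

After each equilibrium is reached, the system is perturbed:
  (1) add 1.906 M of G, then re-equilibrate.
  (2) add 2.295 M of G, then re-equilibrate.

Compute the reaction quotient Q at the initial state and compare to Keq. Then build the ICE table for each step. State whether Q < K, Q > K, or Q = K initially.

Q₀ = 381.6 vs Keq = 28.44 ⇒ Q>K, reverse
Step 1:
                   X          G
  I            0.069      5.131
  C           0.5197     -1.039
  E           0.5887      4.092
  solve Keq expr → x = -0.5197; check Q = 28.44
Then add 1.906 M of G.
Step 2:
                   X          G
  I           0.5887      5.998
  C           0.3777    -0.7553
  E           0.9663      5.242
  solve Keq expr → x = -0.3777; check Q = 28.44
Then add 2.295 M of G.
Step 3:
                   X          G
  I           0.9663      7.537
  C            0.519     -1.038
  E            1.485      6.499
  solve Keq expr → x = -0.519; check Q = 28.44

Q₀ = 381.6; Q > K (proceeds reverse)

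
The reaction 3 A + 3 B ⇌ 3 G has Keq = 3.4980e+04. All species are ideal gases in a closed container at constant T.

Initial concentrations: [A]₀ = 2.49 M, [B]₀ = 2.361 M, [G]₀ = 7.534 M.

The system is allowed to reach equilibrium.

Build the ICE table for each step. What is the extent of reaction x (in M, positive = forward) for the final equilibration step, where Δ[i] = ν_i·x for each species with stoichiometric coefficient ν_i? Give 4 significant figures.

x = 0.6283 M

Q₀ = 2.105 vs Keq = 3.4980e+04 ⇒ Q<K, forward
Step 1:
                  A         B         G
  Initial      2.49     2.361     7.534
  Change     -1.885    -1.885     1.885
  Equil       0.605     0.476     9.419
  solve Keq expr → x = 0.6283; check Q = 3.4980e+04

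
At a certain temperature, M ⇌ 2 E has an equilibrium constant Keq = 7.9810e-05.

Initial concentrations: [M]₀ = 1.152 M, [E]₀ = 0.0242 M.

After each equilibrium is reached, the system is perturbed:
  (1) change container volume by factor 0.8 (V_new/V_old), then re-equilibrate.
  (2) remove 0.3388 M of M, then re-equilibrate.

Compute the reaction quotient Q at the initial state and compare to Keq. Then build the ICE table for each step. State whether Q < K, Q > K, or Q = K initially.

Q₀ = 5.0837e-04 vs Keq = 7.9810e-05 ⇒ Q>K, reverse
Step 1:
                    M           E
  init          1.152      0.0242
  Δ          0.007291    -0.01458
  eq            1.159    0.009619
  solve Keq expr → x = -0.007291; check Q = 7.9810e-05
Then change container volume by factor 0.8 (V_new/V_old).
Step 2:
                    M           E
  init          1.449     0.01202
  Δ        6.3351e-04   -0.001267
  eq             1.45     0.01076
  solve Keq expr → x = -6.3351e-04; check Q = 7.9810e-05
Then remove 0.3388 M of M.
Step 3:
                    M           E
  init          1.111     0.01076
  Δ        6.6878e-04   -0.001338
  eq            1.112    0.009419
  solve Keq expr → x = -6.6878e-04; check Q = 7.9810e-05

Q₀ = 5.0837e-04; Q > K (proceeds reverse)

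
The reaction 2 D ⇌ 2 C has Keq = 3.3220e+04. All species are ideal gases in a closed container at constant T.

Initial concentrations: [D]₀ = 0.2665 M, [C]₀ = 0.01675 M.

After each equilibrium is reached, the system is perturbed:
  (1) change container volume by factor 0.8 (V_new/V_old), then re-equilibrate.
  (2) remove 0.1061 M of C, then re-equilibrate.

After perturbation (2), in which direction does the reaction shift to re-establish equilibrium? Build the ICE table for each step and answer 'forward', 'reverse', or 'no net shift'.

Q₀ = 0.00395 vs Keq = 3.3220e+04 ⇒ Q<K, forward
Step 1:
                  D         C
  init       0.2665   0.01675
  Δ          -0.265     0.265
  eq       0.001546    0.2817
  solve Keq expr → x = 0.1325; check Q = 3.3220e+04
Then change container volume by factor 0.8 (V_new/V_old).
Step 2:
                  D         C
  init     0.001932    0.3521
  Δ               0         0
  eq       0.001932    0.3521
  solve Keq expr → x = 0; check Q = 3.3220e+04
Then remove 0.1061 M of C.
Step 3:
                  D         C
  init     0.001932     0.246
  Δ       -5.7895e-04 5.7895e-04
  eq       0.001353    0.2466
  solve Keq expr → x = 2.8947e-04; check Q = 3.3220e+04

Direction: forward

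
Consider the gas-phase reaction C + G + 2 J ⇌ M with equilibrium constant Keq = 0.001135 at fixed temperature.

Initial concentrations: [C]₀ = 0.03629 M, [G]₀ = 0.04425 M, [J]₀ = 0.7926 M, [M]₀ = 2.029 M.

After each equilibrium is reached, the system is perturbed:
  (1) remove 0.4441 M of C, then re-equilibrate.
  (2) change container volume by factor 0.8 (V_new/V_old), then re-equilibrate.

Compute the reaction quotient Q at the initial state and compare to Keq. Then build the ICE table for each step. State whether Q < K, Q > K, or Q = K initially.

Q₀ = 2011 vs Keq = 0.001135 ⇒ Q>K, reverse
Step 1:
                    C           G           J           M
  Initial     0.03629     0.04425      0.7926       2.029
  Change        1.933       1.933       3.866      -1.933
  Equil         1.969       1.977       4.659     0.09593
  solve Keq expr → x = -1.933; check Q = 0.001135
Then remove 0.4441 M of C.
Step 2:
                    C           G           J           M
  Initial       1.525       1.977       4.659     0.09593
  Change      0.01877     0.01877     0.03755    -0.01877
  Equil         1.544       1.996       4.696     0.07715
  solve Keq expr → x = -0.01877; check Q = 0.001135
Then change container volume by factor 0.8 (V_new/V_old).
Step 3:
                    C           G           J           M
  Initial        1.93       2.495        5.87     0.09644
  Change     -0.07132    -0.07132     -0.1426     0.07132
  Equil         1.859       2.424       5.728      0.1678
  solve Keq expr → x = 0.07132; check Q = 0.001135

Q₀ = 2011; Q > K (proceeds reverse)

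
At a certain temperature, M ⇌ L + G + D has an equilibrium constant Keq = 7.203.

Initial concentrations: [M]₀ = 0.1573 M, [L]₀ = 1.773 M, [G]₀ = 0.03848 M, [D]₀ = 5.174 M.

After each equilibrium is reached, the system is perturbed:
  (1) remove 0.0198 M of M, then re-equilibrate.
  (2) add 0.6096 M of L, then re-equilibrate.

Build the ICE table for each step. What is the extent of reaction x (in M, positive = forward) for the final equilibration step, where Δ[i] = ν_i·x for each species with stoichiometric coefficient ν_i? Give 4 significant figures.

Q₀ = 2.244 vs Keq = 7.203 ⇒ Q<K, forward
Step 1:
                    M           L           G           D
  init         0.1573       1.773     0.03848       5.174
  Δ          -0.04597     0.04597     0.04597     0.04597
  eq           0.1113       1.819     0.08445        5.22
  solve Keq expr → x = 0.04597; check Q = 7.203
Then remove 0.0198 M of M.
Step 2:
                    M           L           G           D
  init        0.09153       1.819     0.08445        5.22
  Δ          0.008276   -0.008276   -0.008276   -0.008276
  eq           0.0998       1.811     0.07618       5.212
  solve Keq expr → x = -0.008276; check Q = 7.203
Then add 0.6096 M of L.
Step 3:
                    M           L           G           D
  init         0.0998        2.42     0.07618       5.212
  Δ           0.01192    -0.01192    -0.01192    -0.01192
  eq           0.1117       2.408     0.06426         5.2
  solve Keq expr → x = -0.01192; check Q = 7.203

x = -0.01192 M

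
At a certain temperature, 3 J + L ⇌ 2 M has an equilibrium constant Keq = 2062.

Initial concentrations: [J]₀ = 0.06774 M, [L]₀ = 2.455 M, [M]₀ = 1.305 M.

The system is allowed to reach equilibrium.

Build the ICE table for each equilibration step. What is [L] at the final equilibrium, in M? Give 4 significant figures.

[L]_eq = 2.456 M

Q₀ = 2232 vs Keq = 2062 ⇒ Q>K, reverse
Step 1:
                   J          L          M
  Initial    0.06774      2.455      1.305
  Change    0.001762 5.8738e-04  -0.001175
  Equil       0.0695      2.456      1.304
  solve Keq expr → x = -5.8738e-04; check Q = 2062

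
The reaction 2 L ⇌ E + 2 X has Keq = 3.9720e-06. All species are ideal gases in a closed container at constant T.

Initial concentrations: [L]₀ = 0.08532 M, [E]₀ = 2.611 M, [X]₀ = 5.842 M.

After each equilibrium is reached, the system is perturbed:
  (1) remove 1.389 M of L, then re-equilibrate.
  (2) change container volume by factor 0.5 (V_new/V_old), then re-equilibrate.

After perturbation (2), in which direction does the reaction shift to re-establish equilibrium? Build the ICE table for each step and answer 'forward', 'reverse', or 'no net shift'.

Q₀ = 1.2241e+04 vs Keq = 3.9720e-06 ⇒ Q>K, reverse
Step 1:
                   L          E          X
  I          0.08532      2.611      5.842
  C            5.221     -2.611     -5.221
  E            5.307 2.9045e-04     0.6206
  solve Keq expr → x = -2.611; check Q = 3.9720e-06
Then remove 1.389 M of L.
Step 2:
                   L          E          X
  I            3.918 2.9045e-04     0.6206
  C       2.6398e-04 -1.3199e-04 -2.6398e-04
  E            3.918 1.5846e-04     0.6203
  solve Keq expr → x = -1.3199e-04; check Q = 3.9720e-06
Then change container volume by factor 0.5 (V_new/V_old).
Step 3:
                   L          E          X
  I            7.836 3.1691e-04      1.241
  C       3.1673e-04 -1.5836e-04 -3.1673e-04
  E            7.836 1.5855e-04       1.24
  solve Keq expr → x = -1.5836e-04; check Q = 3.9720e-06

Direction: reverse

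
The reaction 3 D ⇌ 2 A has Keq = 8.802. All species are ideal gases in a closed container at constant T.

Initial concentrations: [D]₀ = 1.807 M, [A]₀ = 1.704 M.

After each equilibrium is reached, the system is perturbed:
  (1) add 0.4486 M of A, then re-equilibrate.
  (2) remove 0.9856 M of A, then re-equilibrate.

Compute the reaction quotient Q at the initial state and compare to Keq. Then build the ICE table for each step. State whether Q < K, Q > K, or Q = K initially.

Q₀ = 0.4921; Q < K (proceeds forward)

Q₀ = 0.4921 vs Keq = 8.802 ⇒ Q<K, forward
Step 1:
                  D         A
  Initial     1.807     1.704
  Change    -0.9534    0.6356
  Equil      0.8536      2.34
  solve Keq expr → x = 0.3178; check Q = 8.802
Then add 0.4486 M of A.
Step 2:
                  D         A
  Initial    0.8536     2.788
  Change     0.0918   -0.0612
  Equil      0.9454     2.727
  solve Keq expr → x = -0.0306; check Q = 8.802
Then remove 0.9856 M of A.
Step 3:
                  D         A
  Initial    0.9454     1.741
  Change    -0.2076    0.1384
  Equil      0.7377      1.88
  solve Keq expr → x = 0.06922; check Q = 8.802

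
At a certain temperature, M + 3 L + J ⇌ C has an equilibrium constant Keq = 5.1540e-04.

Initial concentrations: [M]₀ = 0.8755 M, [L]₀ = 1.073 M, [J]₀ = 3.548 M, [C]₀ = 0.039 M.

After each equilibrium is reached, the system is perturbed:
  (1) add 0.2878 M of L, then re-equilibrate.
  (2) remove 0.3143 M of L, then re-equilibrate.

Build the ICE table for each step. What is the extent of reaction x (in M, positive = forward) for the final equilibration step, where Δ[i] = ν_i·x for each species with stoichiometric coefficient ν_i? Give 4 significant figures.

Q₀ = 0.01016 vs Keq = 5.1540e-04 ⇒ Q>K, reverse
Step 1:
                   M          L          J          C
  init        0.8755      1.073      3.548      0.039
  Δ          0.03622     0.1087    0.03622   -0.03622
  eq          0.9117      1.182      3.584   0.002779
  solve Keq expr → x = -0.03622; check Q = 5.1540e-04
Then add 0.2878 M of L.
Step 2:
                   M          L          J          C
  init        0.9117      1.469      3.584   0.002779
  Δ        -0.002467  -0.007401  -0.002467   0.002467
  eq          0.9093      1.462      3.582   0.005246
  solve Keq expr → x = 0.002467; check Q = 5.1540e-04
Then remove 0.3143 M of L.
Step 3:
                   M          L          J          C
  init        0.9093      1.148      3.582   0.005246
  Δ         0.002646   0.007937   0.002646  -0.002646
  eq          0.9119      1.156      3.584     0.0026
  solve Keq expr → x = -0.002646; check Q = 5.1540e-04

x = -0.002646 M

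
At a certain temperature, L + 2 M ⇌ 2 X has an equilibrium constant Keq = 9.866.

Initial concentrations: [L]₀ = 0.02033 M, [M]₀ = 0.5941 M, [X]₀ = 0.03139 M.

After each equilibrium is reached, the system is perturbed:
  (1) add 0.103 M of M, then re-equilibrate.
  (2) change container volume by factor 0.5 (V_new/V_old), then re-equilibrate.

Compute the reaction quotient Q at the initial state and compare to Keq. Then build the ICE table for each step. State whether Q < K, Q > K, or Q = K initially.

Q₀ = 0.1373 vs Keq = 9.866 ⇒ Q<K, forward
Step 1:
                   L          M          X
  I          0.02033     0.5941    0.03139
  C         -0.01877   -0.03755    0.03755
  E         0.001555     0.5566    0.06894
  solve Keq expr → x = 0.01877; check Q = 9.866
Then add 0.103 M of M.
Step 2:
                   L          M          X
  I         0.001555     0.6596    0.06894
  C       -4.1792e-04 -8.3584e-04 8.3584e-04
  E         0.001137     0.6587    0.06978
  solve Keq expr → x = 4.1792e-04; check Q = 9.866
Then change container volume by factor 0.5 (V_new/V_old).
Step 3:
                   L          M          X
  I         0.002275      1.317     0.1396
  C        -0.001097  -0.002195   0.002195
  E         0.001177      1.315     0.1417
  solve Keq expr → x = 0.001097; check Q = 9.866

Q₀ = 0.1373; Q < K (proceeds forward)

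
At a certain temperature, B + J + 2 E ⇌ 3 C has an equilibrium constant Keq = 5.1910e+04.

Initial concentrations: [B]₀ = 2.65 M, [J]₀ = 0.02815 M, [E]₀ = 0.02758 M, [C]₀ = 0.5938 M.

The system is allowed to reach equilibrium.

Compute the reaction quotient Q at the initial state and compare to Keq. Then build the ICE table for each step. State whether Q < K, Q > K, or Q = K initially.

Q₀ = 3690; Q < K (proceeds forward)

Q₀ = 3690 vs Keq = 5.1910e+04 ⇒ Q<K, forward
Step 1:
                    B           J           E           C
  Initial        2.65     0.02815     0.02758      0.5938
  Change    -0.009015   -0.009015    -0.01803     0.02704
  Equil         2.641     0.01914    0.009551      0.6208
  solve Keq expr → x = 0.009015; check Q = 5.1910e+04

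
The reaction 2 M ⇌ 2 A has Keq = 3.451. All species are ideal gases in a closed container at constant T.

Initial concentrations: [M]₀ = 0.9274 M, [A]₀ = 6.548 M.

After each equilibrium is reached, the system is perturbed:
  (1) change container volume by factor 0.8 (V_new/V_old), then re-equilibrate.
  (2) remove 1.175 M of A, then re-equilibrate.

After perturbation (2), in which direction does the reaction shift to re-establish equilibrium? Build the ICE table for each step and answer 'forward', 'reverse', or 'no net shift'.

Q₀ = 49.85 vs Keq = 3.451 ⇒ Q>K, reverse
Step 1:
                  M         A
  Initial    0.9274     6.548
  Change      1.688    -1.688
  Equil       2.616      4.86
  solve Keq expr → x = -0.8442; check Q = 3.451
Then change container volume by factor 0.8 (V_new/V_old).
Step 2:
                  M         A
  Initial      3.27     6.074
  Change          0         0
  Equil        3.27     6.074
  solve Keq expr → x = 0; check Q = 3.451
Then remove 1.175 M of A.
Step 3:
                  M         A
  Initial      3.27     4.899
  Change    -0.4112    0.4112
  Equil       2.859     5.311
  solve Keq expr → x = 0.2056; check Q = 3.451

Direction: forward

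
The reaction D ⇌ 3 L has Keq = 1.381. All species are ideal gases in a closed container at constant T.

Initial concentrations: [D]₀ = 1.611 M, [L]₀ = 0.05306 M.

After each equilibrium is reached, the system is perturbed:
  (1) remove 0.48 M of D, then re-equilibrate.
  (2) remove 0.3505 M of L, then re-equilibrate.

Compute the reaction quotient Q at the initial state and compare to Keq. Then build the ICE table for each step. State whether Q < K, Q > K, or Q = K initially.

Q₀ = 9.2727e-05 vs Keq = 1.381 ⇒ Q<K, forward
Step 1:
                   D          L
  I            1.611    0.05306
  C          -0.3801       1.14
  E            1.231      1.193
  solve Keq expr → x = 0.3801; check Q = 1.381
Then remove 0.48 M of D.
Step 2:
                   D          L
  I           0.7509      1.193
  C          0.05271    -0.1581
  E           0.8036      1.035
  solve Keq expr → x = -0.05271; check Q = 1.381
Then remove 0.3505 M of L.
Step 3:
                   D          L
  I           0.8036     0.6848
  C          -0.1016     0.3049
  E            0.702     0.9897
  solve Keq expr → x = 0.1016; check Q = 1.381

Q₀ = 9.2727e-05; Q < K (proceeds forward)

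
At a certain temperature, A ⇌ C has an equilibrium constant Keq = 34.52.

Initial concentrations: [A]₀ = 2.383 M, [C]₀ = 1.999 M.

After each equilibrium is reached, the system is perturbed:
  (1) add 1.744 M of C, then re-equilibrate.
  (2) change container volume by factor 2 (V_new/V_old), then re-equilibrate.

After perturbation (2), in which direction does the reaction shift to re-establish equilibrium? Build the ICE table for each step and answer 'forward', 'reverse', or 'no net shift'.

Direction: no net shift

Q₀ = 0.8389 vs Keq = 34.52 ⇒ Q<K, forward
Step 1:
                    A           C
  Initial       2.383       1.999
  Change        -2.26        2.26
  Equil        0.1234       4.259
  solve Keq expr → x = 2.26; check Q = 34.52
Then add 1.744 M of C.
Step 2:
                    A           C
  Initial      0.1234       6.003
  Change       0.0491     -0.0491
  Equil        0.1725       5.954
  solve Keq expr → x = -0.0491; check Q = 34.52
Then change container volume by factor 2 (V_new/V_old).
Step 3:
                    A           C
  Initial     0.08623       2.977
  Change            0           0
  Equil       0.08623       2.977
  solve Keq expr → x = 0; check Q = 34.52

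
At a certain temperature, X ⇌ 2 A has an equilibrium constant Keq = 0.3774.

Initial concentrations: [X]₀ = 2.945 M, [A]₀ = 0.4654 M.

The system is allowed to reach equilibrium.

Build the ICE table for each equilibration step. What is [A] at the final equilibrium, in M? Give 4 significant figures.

Q₀ = 0.07355 vs Keq = 0.3774 ⇒ Q<K, forward
Step 1:
                  X         A
  Initial     2.945    0.4654
  Change    -0.2697    0.5394
  Equil       2.675     1.005
  solve Keq expr → x = 0.2697; check Q = 0.3774

[A]_eq = 1.005 M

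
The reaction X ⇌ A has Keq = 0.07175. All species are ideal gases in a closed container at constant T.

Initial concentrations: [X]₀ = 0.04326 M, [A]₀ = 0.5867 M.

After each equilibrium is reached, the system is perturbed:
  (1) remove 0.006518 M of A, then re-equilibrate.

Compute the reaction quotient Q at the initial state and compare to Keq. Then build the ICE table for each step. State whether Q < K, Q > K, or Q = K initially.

Q₀ = 13.56 vs Keq = 0.07175 ⇒ Q>K, reverse
Step 1:
                   X          A
  Initial    0.04326     0.5867
  Change      0.5445    -0.5445
  Equil       0.5878    0.04217
  solve Keq expr → x = -0.5445; check Q = 0.07175
Then remove 0.006518 M of A.
Step 2:
                   X          A
  Initial     0.5878    0.03566
  Change   -0.006082   0.006082
  Equil       0.5817    0.04174
  solve Keq expr → x = 0.006082; check Q = 0.07175

Q₀ = 13.56; Q > K (proceeds reverse)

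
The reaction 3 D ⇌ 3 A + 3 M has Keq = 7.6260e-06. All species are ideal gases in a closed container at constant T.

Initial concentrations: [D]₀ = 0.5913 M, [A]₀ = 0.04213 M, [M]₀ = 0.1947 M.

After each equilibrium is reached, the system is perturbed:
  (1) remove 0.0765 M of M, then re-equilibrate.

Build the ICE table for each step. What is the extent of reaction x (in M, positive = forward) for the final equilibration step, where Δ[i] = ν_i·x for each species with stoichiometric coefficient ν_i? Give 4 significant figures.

x = 0.006241 M

Q₀ = 2.6696e-06 vs Keq = 7.6260e-06 ⇒ Q<K, forward
Step 1:
                  D         A         M
  Initial    0.5913   0.04213    0.1947
  Change   -0.01276   0.01276   0.01276
  Equil      0.5785   0.05489    0.2075
  solve Keq expr → x = 0.004253; check Q = 7.6260e-06
Then remove 0.0765 M of M.
Step 2:
                  D         A         M
  Initial    0.5785   0.05489     0.131
  Change   -0.01872   0.01872   0.01872
  Equil      0.5598   0.07361    0.1497
  solve Keq expr → x = 0.006241; check Q = 7.6260e-06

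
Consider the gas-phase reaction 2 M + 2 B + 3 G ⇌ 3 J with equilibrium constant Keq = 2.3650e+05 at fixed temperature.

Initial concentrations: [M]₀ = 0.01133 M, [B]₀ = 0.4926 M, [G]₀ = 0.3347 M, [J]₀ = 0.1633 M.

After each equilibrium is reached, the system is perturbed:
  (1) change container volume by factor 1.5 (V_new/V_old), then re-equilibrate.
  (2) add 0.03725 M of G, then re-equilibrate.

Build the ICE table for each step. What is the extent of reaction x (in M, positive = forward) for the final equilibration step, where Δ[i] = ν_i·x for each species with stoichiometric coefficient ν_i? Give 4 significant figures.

x = 2.5245e-04 M

Q₀ = 3729 vs Keq = 2.3650e+05 ⇒ Q<K, forward
Step 1:
                  M         B         G         J
  I         0.01133    0.4926    0.3347    0.1633
  C       -0.009572 -0.009572  -0.01436   0.01436
  E        0.001758     0.483    0.3203    0.1777
  solve Keq expr → x = 0.004786; check Q = 2.3650e+05
Then change container volume by factor 1.5 (V_new/V_old).
Step 2:
                  M         B         G         J
  I        0.001172     0.322    0.2136    0.1184
  C        0.001351  0.001351  0.002027 -0.002027
  E        0.002523    0.3234    0.2156    0.1164
  solve Keq expr → x = -6.7551e-04; check Q = 2.3650e+05
Then add 0.03725 M of G.
Step 3:
                  M         B         G         J
  I        0.002523    0.3234    0.2528    0.1164
  C       -5.0491e-04 -5.0491e-04 -7.5736e-04 7.5736e-04
  E        0.002018    0.3229    0.2521    0.1172
  solve Keq expr → x = 2.5245e-04; check Q = 2.3650e+05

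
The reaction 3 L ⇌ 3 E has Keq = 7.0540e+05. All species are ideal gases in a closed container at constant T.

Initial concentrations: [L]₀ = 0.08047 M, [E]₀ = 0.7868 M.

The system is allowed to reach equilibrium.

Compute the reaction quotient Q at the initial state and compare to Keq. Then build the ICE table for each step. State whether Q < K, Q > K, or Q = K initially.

Q₀ = 934.7 vs Keq = 7.0540e+05 ⇒ Q<K, forward
Step 1:
                    L           E
  init        0.08047      0.7868
  Δ          -0.07084     0.07084
  eq         0.009634      0.8576
  solve Keq expr → x = 0.02361; check Q = 7.0540e+05

Q₀ = 934.7; Q < K (proceeds forward)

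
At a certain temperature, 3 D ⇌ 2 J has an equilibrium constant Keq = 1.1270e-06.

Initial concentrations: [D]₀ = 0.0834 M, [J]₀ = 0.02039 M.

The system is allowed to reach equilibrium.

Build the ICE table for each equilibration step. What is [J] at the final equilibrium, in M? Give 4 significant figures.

Q₀ = 0.7167 vs Keq = 1.1270e-06 ⇒ Q>K, reverse
Step 1:
                   D          J
  I           0.0834    0.02039
  C          0.03052   -0.02035
  E           0.1139 4.0821e-05
  solve Keq expr → x = -0.01017; check Q = 1.1270e-06

[J]_eq = 4.0821e-05 M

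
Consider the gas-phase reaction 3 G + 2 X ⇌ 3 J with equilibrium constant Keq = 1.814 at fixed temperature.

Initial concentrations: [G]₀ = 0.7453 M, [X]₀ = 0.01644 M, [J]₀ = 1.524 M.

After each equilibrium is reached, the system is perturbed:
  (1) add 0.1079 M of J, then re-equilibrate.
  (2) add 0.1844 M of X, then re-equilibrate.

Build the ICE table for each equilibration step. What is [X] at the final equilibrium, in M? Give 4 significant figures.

[X]_eq = 0.5673 M

Q₀ = 3.1634e+04 vs Keq = 1.814 ⇒ Q>K, reverse
Step 1:
                   G          X          J
  init        0.7453    0.01644      1.524
  Δ           0.6034     0.4023    -0.6034
  eq           1.349     0.4187     0.9206
  solve Keq expr → x = -0.2011; check Q = 1.814
Then add 0.1079 M of J.
Step 2:
                   G          X          J
  init         1.349     0.4187      1.028
  Δ          0.04028    0.02686   -0.04028
  eq           1.389     0.4456     0.9882
  solve Keq expr → x = -0.01343; check Q = 1.814
Then add 0.1844 M of X.
Step 3:
                   G          X          J
  init         1.389       0.63     0.9882
  Δ         -0.09404   -0.06269    0.09404
  eq           1.295     0.5673      1.082
  solve Keq expr → x = 0.03135; check Q = 1.814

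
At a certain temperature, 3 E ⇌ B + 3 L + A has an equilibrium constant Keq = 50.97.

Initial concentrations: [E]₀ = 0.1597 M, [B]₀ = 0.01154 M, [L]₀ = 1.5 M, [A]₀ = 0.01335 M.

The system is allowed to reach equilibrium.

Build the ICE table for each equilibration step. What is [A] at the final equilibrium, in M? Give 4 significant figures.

[A]_eq = 0.04783 M

Q₀ = 0.1277 vs Keq = 50.97 ⇒ Q<K, forward
Step 1:
                  E         B         L         A
  init       0.1597   0.01154       1.5   0.01335
  Δ         -0.1034   0.03448    0.1034   0.03448
  eq        0.05626   0.04602     1.603   0.04783
  solve Keq expr → x = 0.03448; check Q = 50.97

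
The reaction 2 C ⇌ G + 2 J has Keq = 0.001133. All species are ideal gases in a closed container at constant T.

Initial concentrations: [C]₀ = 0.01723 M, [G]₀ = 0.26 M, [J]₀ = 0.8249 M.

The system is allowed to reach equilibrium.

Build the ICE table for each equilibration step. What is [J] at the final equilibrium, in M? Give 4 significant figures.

Q₀ = 595.9 vs Keq = 0.001133 ⇒ Q>K, reverse
Step 1:
                  C         G         J
  Initial   0.01723      0.26    0.8249
  Change     0.5134   -0.2567   -0.5134
  Equil      0.5307  0.003289    0.3115
  solve Keq expr → x = -0.2567; check Q = 0.001133

[J]_eq = 0.3115 M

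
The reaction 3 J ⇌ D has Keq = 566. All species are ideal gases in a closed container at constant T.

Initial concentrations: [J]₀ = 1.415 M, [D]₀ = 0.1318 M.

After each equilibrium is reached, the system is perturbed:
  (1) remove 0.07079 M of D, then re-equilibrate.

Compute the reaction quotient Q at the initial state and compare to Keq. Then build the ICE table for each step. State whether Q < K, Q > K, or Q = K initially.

Q₀ = 0.04652; Q < K (proceeds forward)

Q₀ = 0.04652 vs Keq = 566 ⇒ Q<K, forward
Step 1:
                  J         D
  I           1.415    0.1318
  C          -1.315    0.4383
  E          0.1002    0.5701
  solve Keq expr → x = 0.4383; check Q = 566
Then remove 0.07079 M of D.
Step 2:
                  J         D
  I          0.1002    0.4993
  C       -0.004243  0.001414
  E         0.09599    0.5007
  solve Keq expr → x = 0.001414; check Q = 566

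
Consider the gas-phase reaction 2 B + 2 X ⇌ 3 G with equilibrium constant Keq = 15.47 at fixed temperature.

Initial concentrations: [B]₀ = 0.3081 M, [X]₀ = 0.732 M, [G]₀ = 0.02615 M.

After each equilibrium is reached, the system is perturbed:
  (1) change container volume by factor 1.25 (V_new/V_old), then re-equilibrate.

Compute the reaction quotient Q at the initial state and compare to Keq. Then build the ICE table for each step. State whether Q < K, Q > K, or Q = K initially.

Q₀ = 3.5157e-04 vs Keq = 15.47 ⇒ Q<K, forward
Step 1:
                  B         X         G
  init       0.3081     0.732   0.02615
  Δ         -0.2106   -0.2106    0.3159
  eq        0.09753    0.5214     0.342
  solve Keq expr → x = 0.1053; check Q = 15.47
Then change container volume by factor 1.25 (V_new/V_old).
Step 2:
                  B         X         G
  init      0.07802    0.4171    0.2736
  Δ        0.004819  0.004819 -0.007228
  eq        0.08284     0.422    0.2664
  solve Keq expr → x = -0.002409; check Q = 15.47

Q₀ = 3.5157e-04; Q < K (proceeds forward)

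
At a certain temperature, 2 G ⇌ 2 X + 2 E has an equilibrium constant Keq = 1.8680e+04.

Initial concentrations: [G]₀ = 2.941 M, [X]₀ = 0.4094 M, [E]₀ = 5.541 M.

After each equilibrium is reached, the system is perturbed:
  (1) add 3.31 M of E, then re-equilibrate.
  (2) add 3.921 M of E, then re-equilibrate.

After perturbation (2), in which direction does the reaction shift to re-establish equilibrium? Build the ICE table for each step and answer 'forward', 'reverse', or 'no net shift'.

Direction: reverse

Q₀ = 0.595 vs Keq = 1.8680e+04 ⇒ Q<K, forward
Step 1:
                    G           X           E
  I             2.941      0.4094       5.541
  C            -2.749       2.749       2.749
  E            0.1916       3.159        8.29
  solve Keq expr → x = 1.375; check Q = 1.8680e+04
Then add 3.31 M of E.
Step 2:
                    G           X           E
  I            0.1916       3.159        11.6
  C           0.06908    -0.06908    -0.06908
  E            0.2607        3.09       11.53
  solve Keq expr → x = -0.03454; check Q = 1.8680e+04
Then add 3.921 M of E.
Step 3:
                    G           X           E
  I            0.2607        3.09       15.45
  C           0.07809    -0.07809    -0.07809
  E            0.3388       3.012       15.37
  solve Keq expr → x = -0.03905; check Q = 1.8680e+04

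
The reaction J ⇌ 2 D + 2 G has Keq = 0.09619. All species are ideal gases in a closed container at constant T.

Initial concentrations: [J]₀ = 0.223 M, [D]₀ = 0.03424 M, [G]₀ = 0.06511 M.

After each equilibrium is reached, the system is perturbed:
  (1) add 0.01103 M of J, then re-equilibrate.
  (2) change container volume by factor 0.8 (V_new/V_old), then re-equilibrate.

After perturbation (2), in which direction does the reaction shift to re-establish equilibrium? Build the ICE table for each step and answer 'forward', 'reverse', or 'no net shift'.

Q₀ = 2.2287e-05 vs Keq = 0.09619 ⇒ Q<K, forward
Step 1:
                  J         D         G
  Initial     0.223   0.03424   0.06511
  Change    -0.1294    0.2588    0.2588
  Equil     0.09362     0.293    0.3239
  solve Keq expr → x = 0.1294; check Q = 0.09619
Then add 0.01103 M of J.
Step 2:
                  J         D         G
  Initial    0.1046     0.293    0.3239
  Change  -0.003143  0.006285  0.006285
  Equil      0.1015    0.2993    0.3302
  solve Keq expr → x = 0.003143; check Q = 0.09619
Then change container volume by factor 0.8 (V_new/V_old).
Step 3:
                  J         D         G
  Initial    0.1269    0.3741    0.4127
  Change    0.02314  -0.04627  -0.04627
  Equil        0.15    0.3278    0.3664
  solve Keq expr → x = -0.02314; check Q = 0.09619

Direction: reverse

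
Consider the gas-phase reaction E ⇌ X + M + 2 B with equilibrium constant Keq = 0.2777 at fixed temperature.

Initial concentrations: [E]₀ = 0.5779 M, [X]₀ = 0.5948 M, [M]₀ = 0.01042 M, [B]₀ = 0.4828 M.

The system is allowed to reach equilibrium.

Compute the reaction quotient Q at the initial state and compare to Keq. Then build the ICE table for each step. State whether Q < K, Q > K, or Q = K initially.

Q₀ = 0.0025 vs Keq = 0.2777 ⇒ Q<K, forward
Step 1:
                    E           X           M           B
  I            0.5779      0.5948     0.01042      0.4828
  C           -0.1839      0.1839      0.1839      0.3677
  E             0.394      0.7787      0.1943      0.8505
  solve Keq expr → x = 0.1839; check Q = 0.2777

Q₀ = 0.0025; Q < K (proceeds forward)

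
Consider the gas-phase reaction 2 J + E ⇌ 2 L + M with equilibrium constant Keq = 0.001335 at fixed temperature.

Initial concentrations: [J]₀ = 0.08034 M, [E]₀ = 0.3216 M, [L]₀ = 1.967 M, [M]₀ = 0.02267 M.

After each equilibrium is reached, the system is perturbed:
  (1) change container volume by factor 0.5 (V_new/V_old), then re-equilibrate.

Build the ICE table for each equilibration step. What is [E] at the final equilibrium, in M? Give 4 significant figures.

[E]_eq = 0.6885 M

Q₀ = 42.26 vs Keq = 0.001335 ⇒ Q>K, reverse
Step 1:
                   J          E          L          M
  I          0.08034     0.3216      1.967    0.02267
  C          0.04534    0.02267   -0.04534   -0.02267
  E           0.1257     0.3443      1.922 1.9657e-06
  solve Keq expr → x = -0.02267; check Q = 0.001335
Then change container volume by factor 0.5 (V_new/V_old).
Step 2:
                   J          E          L          M
  I           0.2514     0.6885      3.843 3.9315e-06
  C                0          0          0          0
  E           0.2514     0.6885      3.843 3.9315e-06
  solve Keq expr → x = 0; check Q = 0.001335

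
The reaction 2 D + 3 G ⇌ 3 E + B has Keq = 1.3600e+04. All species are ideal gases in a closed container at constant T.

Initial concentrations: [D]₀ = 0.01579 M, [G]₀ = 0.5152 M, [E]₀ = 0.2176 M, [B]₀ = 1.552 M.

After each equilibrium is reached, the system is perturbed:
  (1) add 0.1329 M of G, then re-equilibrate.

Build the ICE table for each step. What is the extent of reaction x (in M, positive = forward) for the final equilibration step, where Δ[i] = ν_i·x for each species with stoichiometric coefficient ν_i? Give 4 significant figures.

Q₀ = 469 vs Keq = 1.3600e+04 ⇒ Q<K, forward
Step 1:
                  D         G         E         B
  Initial   0.01579    0.5152    0.2176     1.552
  Change   -0.01228  -0.01843   0.01843  0.006142
  Equil    0.003505    0.4968     0.236     1.558
  solve Keq expr → x = 0.006142; check Q = 1.3600e+04
Then add 0.1329 M of G.
Step 2:
                  D         G         E         B
  Initial  0.003505    0.6297     0.236     1.558
  Change  -0.001016 -0.001524  0.001524 5.0786e-04
  Equil     0.00249    0.6281    0.2376     1.559
  solve Keq expr → x = 5.0786e-04; check Q = 1.3600e+04

x = 5.0786e-04 M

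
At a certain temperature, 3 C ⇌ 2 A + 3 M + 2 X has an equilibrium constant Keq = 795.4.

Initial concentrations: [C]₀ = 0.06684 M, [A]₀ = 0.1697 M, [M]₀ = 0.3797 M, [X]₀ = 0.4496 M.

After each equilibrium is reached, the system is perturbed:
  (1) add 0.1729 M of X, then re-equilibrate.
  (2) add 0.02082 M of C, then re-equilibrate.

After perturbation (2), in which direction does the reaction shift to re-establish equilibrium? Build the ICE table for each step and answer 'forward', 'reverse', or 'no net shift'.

Direction: forward

Q₀ = 1.067 vs Keq = 795.4 ⇒ Q<K, forward
Step 1:
                   C          A          M          X
  init       0.06684     0.1697     0.3797     0.4496
  Δ         -0.05662    0.03775    0.05662    0.03775
  eq         0.01022     0.2074     0.4363     0.4873
  solve Keq expr → x = 0.01887; check Q = 795.4
Then add 0.1729 M of X.
Step 2:
                   C          A          M          X
  init       0.01022     0.2074     0.4363     0.6602
  Δ         0.002156  -0.001437  -0.002156  -0.001437
  eq         0.01238      0.206     0.4342     0.6588
  solve Keq expr → x = -7.1854e-04; check Q = 795.4
Then add 0.02082 M of C.
Step 3:
                   C          A          M          X
  init        0.0332      0.206     0.4342     0.6588
  Δ         -0.01955    0.01303    0.01955    0.01303
  eq         0.01365      0.219     0.4537     0.6718
  solve Keq expr → x = 0.006515; check Q = 795.4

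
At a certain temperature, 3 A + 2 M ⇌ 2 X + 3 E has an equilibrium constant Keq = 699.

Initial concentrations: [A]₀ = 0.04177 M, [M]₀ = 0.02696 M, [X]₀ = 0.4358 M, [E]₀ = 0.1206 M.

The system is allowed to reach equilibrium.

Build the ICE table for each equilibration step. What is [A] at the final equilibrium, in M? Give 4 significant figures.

Q₀ = 6289 vs Keq = 699 ⇒ Q>K, reverse
Step 1:
                   A          M          X          E
  I          0.04177    0.02696     0.4358     0.1206
  C          0.01668    0.01112   -0.01112   -0.01668
  E          0.05845    0.03808     0.4247     0.1039
  solve Keq expr → x = -0.00556; check Q = 699

[A]_eq = 0.05845 M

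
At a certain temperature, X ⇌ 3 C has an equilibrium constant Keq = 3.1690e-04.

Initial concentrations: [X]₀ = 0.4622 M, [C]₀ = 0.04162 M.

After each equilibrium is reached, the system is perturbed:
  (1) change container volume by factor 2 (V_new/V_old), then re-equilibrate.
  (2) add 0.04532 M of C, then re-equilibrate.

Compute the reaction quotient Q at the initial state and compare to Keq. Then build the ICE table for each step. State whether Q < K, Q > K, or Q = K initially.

Q₀ = 1.5598e-04 vs Keq = 3.1690e-04 ⇒ Q<K, forward
Step 1:
                   X          C
  Initial     0.4622    0.04162
  Change   -0.003651    0.01095
  Equil       0.4585    0.05257
  solve Keq expr → x = 0.003651; check Q = 3.1690e-04
Then change container volume by factor 2 (V_new/V_old).
Step 2:
                   X          C
  Initial     0.2293    0.02629
  Change   -0.005044    0.01513
  Equil       0.2242    0.04142
  solve Keq expr → x = 0.005044; check Q = 3.1690e-04
Then add 0.04532 M of C.
Step 3:
                   X          C
  Initial     0.2242    0.08674
  Change     0.01481   -0.04443
  Equil        0.239    0.04231
  solve Keq expr → x = -0.01481; check Q = 3.1690e-04

Q₀ = 1.5598e-04; Q < K (proceeds forward)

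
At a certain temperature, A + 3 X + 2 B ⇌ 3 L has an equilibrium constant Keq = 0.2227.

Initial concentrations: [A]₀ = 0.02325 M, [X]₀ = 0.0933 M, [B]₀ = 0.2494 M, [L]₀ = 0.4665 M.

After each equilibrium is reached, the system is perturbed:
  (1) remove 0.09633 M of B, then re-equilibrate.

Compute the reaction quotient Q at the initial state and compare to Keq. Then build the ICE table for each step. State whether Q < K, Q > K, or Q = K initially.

Q₀ = 8.6436e+04; Q > K (proceeds reverse)

Q₀ = 8.6436e+04 vs Keq = 0.2227 ⇒ Q>K, reverse
Step 1:
                  A         X         B         L
  init      0.02325    0.0933    0.2494    0.4665
  Δ          0.1242    0.3727    0.2485   -0.3727
  eq         0.1475     0.466    0.4979   0.09376
  solve Keq expr → x = -0.1242; check Q = 0.2227
Then remove 0.09633 M of B.
Step 2:
                  A         X         B         L
  init       0.1475     0.466    0.4016   0.09376
  Δ        0.003142  0.009425  0.006284 -0.009425
  eq         0.1506    0.4755    0.4078   0.08433
  solve Keq expr → x = -0.003142; check Q = 0.2227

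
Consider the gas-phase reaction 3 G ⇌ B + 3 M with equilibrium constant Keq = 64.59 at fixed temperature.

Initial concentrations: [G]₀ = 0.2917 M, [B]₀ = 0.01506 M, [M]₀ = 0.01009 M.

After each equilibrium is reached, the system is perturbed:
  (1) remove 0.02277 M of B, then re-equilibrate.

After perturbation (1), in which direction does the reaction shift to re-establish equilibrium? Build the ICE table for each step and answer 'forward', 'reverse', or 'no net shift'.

Q₀ = 6.2329e-07 vs Keq = 64.59 ⇒ Q<K, forward
Step 1:
                  G         B         M
  Initial    0.2917   0.01506   0.01009
  Change    -0.2602   0.08675    0.2602
  Equil     0.03146    0.1018    0.2703
  solve Keq expr → x = 0.08675; check Q = 64.59
Then remove 0.02277 M of B.
Step 2:
                  G         B         M
  Initial   0.03146   0.07904    0.2703
  Change  -0.002218 7.3936e-04  0.002218
  Equil     0.02924   0.07978    0.2725
  solve Keq expr → x = 7.3936e-04; check Q = 64.59

Direction: forward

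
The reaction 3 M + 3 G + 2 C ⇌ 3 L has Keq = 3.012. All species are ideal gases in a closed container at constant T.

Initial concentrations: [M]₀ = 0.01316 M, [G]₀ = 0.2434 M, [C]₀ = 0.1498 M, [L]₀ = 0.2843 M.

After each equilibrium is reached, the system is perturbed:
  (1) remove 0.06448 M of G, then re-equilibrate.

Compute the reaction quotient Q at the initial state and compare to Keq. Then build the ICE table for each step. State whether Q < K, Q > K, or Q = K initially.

Q₀ = 3.1159e+07; Q > K (proceeds reverse)

Q₀ = 3.1159e+07 vs Keq = 3.012 ⇒ Q>K, reverse
Step 1:
                  M         G         C         L
  I         0.01316    0.2434    0.1498    0.2843
  C          0.2167    0.2167    0.1445   -0.2167
  E          0.2299    0.4601    0.2943   0.06758
  solve Keq expr → x = -0.07224; check Q = 3.012
Then remove 0.06448 M of G.
Step 2:
                  M         G         C         L
  I          0.2299    0.3956    0.2943   0.06758
  C        0.006334  0.006334  0.004223 -0.006334
  E          0.2362     0.402    0.2985   0.06125
  solve Keq expr → x = -0.002111; check Q = 3.012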